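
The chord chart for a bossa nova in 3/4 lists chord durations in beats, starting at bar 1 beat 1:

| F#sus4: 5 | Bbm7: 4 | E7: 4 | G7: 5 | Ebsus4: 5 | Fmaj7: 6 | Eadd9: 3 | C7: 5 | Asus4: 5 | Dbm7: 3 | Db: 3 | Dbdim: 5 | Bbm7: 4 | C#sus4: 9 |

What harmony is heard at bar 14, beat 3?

Beat 3 of bar 14 is beat (14−1)×3 + 3 = 42 overall.
Running totals: F#sus4 ends at 5, Bbm7 ends at 9, E7 ends at 13, G7 ends at 18, Ebsus4 ends at 23, Fmaj7 ends at 29, Eadd9 ends at 32, C7 ends at 37, Asus4 ends at 42.
Beat 42 falls within Asus4.

Asus4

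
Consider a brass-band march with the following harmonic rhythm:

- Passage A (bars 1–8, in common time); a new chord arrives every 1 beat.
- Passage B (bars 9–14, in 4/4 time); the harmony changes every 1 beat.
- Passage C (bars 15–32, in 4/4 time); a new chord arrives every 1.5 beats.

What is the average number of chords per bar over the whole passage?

3.25 chords per bar

A: 8 × 4 = 32 beats ÷ 1 = 32 chords.
B: 6 × 4 = 24 beats ÷ 1 = 24 chords.
C: 18 × 4 = 72 beats ÷ 1.5 = 48 chords.
Overall: 104 chords over 32 bars → 104/32 = 3.25 chords per bar.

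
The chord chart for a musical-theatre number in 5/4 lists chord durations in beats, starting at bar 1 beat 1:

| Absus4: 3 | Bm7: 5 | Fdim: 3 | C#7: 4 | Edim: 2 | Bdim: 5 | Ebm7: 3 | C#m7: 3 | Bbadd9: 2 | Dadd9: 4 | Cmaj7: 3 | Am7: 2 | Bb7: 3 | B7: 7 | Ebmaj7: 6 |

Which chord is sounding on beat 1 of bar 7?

Beat 1 of bar 7 is beat (7−1)×5 + 1 = 31 overall.
Running totals: Absus4 ends at 3, Bm7 ends at 8, Fdim ends at 11, C#7 ends at 15, Edim ends at 17, Bdim ends at 22, Ebm7 ends at 25, C#m7 ends at 28, Bbadd9 ends at 30, Dadd9 ends at 34.
Beat 31 falls within Dadd9.

Dadd9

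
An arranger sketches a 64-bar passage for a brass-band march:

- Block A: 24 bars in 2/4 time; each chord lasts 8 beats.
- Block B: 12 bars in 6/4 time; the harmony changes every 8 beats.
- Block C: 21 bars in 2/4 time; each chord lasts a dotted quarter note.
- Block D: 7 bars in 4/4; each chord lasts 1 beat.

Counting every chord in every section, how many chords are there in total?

A has 48 beats and chords last 8 each, so 6 chords.
B has 72 beats and chords last 8 each, so 9 chords.
C has 42 beats and chords last 1.5 each, so 28 chords.
D has 28 beats and chords last 1 each, so 28 chords.
Total: 6 + 9 + 28 + 28 = 71.

71 chords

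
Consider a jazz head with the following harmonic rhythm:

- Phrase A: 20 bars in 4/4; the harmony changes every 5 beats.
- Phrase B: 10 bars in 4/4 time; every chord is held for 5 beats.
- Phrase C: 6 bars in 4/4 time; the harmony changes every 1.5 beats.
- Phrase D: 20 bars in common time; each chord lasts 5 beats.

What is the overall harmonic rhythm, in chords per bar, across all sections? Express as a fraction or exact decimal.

1 chords per bar

A: 20 × 4 = 80 beats ÷ 5 = 16 chords.
B: 10 × 4 = 40 beats ÷ 5 = 8 chords.
C: 6 × 4 = 24 beats ÷ 1.5 = 16 chords.
D: 20 × 4 = 80 beats ÷ 5 = 16 chords.
Overall: 56 chords over 56 bars → 56/56 = 1 chords per bar.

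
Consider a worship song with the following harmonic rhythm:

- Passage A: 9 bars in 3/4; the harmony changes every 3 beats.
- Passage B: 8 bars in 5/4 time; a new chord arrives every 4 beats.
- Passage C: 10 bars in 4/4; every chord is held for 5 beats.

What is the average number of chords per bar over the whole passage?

1 chords per bar

A: 9 bars of 3 beats is 27 beats; at 3 beats each that's 9 chords.
B: 8 bars of 5 beats is 40 beats; at 4 beats each that's 10 chords.
C: 10 bars of 4 beats is 40 beats; at 5 beats each that's 8 chords.
Overall: 27 chords over 27 bars → 27/27 = 1 chords per bar.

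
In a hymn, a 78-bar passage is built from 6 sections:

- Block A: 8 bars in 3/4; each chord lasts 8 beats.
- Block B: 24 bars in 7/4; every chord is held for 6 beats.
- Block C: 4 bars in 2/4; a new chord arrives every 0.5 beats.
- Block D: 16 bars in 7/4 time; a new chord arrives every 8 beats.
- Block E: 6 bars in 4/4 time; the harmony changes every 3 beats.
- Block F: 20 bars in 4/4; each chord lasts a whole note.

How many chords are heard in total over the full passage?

A: 8·3 = 24 beats, 24/8 = 3 chords.
B: 24·7 = 168 beats, 168/6 = 28 chords.
C: 4·2 = 8 beats, 8/0.5 = 16 chords.
D: 16·7 = 112 beats, 112/8 = 14 chords.
E: 6·4 = 24 beats, 24/3 = 8 chords.
F: 20·4 = 80 beats, 80/4 = 20 chords.
Total: 3 + 28 + 16 + 14 + 8 + 20 = 89.

89 chords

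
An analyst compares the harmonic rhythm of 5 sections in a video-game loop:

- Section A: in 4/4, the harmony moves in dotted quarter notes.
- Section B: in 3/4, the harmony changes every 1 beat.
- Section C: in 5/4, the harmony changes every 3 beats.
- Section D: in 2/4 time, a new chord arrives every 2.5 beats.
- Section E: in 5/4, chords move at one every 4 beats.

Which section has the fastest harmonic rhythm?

A: 4/1.5 = 8/3 chords/bar.
B: 3/1 = 3 chords/bar.
C: 5/3 = 5/3 chords/bar.
D: 2/2.5 = 0.8 chords/bar.
E: 5/4 = 1.25 chords/bar.
Fastest is B at 3 chords/bar.

Section B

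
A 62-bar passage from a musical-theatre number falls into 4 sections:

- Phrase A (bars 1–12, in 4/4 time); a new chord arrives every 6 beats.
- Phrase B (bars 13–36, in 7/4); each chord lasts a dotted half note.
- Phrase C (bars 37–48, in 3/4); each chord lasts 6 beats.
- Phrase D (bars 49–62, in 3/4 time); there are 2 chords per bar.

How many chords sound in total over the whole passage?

A: 12·4 = 48 beats, 48/6 = 8 chords.
B: 24·7 = 168 beats, 168/3 = 56 chords.
C: 12·3 = 36 beats, 36/6 = 6 chords.
D: 14·3 = 42 beats, 42/1.5 = 28 chords.
Total: 8 + 56 + 6 + 28 = 98.

98 chords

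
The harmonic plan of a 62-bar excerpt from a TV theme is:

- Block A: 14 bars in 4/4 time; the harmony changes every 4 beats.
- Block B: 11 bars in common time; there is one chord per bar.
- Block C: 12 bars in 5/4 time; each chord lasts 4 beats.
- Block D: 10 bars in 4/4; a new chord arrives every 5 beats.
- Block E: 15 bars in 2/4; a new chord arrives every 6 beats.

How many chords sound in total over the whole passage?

A: 14 bars × 4 beats = 56 beats; 4 beats/chord → 14 chords.
B: 11 bars × 4 beats = 44 beats; 4 beats/chord → 11 chords.
C: 12 bars × 5 beats = 60 beats; 4 beats/chord → 15 chords.
D: 10 bars × 4 beats = 40 beats; 5 beats/chord → 8 chords.
E: 15 bars × 2 beats = 30 beats; 6 beats/chord → 5 chords.
Total: 14 + 11 + 15 + 8 + 5 = 53.

53 chords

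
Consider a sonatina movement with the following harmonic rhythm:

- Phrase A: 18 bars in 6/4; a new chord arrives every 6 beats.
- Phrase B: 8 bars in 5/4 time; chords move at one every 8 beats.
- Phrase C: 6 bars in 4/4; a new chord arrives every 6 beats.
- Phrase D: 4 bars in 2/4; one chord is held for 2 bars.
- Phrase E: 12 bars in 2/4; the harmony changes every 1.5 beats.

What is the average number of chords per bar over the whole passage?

15/16 chords per bar

A: 18 bars of 6 beats is 108 beats; at 6 beats each that's 18 chords.
B: 8 bars of 5 beats is 40 beats; at 8 beats each that's 5 chords.
C: 6 bars of 4 beats is 24 beats; at 6 beats each that's 4 chords.
D: 4 bars of 2 beats is 8 beats; at 4 beats each that's 2 chords.
E: 12 bars of 2 beats is 24 beats; at 1.5 beats each that's 16 chords.
Overall: 45 chords over 48 bars → 45/48 = 15/16 chords per bar.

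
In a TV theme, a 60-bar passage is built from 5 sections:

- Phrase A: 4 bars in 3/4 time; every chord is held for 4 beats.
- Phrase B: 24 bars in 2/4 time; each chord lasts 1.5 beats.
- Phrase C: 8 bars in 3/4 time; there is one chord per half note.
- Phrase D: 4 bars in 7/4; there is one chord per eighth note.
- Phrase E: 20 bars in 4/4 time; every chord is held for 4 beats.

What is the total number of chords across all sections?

A has 12 beats and chords last 4 each, so 3 chords.
B has 48 beats and chords last 1.5 each, so 32 chords.
C has 24 beats and chords last 2 each, so 12 chords.
D has 28 beats and chords last 0.5 each, so 56 chords.
E has 80 beats and chords last 4 each, so 20 chords.
Total: 3 + 32 + 12 + 56 + 20 = 123.

123 chords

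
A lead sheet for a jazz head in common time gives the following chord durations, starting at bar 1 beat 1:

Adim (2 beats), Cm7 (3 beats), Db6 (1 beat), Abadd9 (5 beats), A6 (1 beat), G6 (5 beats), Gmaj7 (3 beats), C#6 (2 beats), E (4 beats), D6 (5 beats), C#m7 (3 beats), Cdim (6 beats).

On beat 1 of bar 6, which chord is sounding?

C#6

Beat 1 of bar 6 is beat (6−1)×4 + 1 = 21 overall.
Running totals: Adim ends at 2, Cm7 ends at 5, Db6 ends at 6, Abadd9 ends at 11, A6 ends at 12, G6 ends at 17, Gmaj7 ends at 20, C#6 ends at 22.
Beat 21 falls within C#6.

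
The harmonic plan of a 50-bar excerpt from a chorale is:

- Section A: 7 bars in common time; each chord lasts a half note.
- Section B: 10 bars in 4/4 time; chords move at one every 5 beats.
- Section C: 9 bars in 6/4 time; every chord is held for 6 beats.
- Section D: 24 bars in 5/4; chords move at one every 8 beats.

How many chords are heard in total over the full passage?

A: 7 bars × 4 beats = 28 beats; 2 beats/chord → 14 chords.
B: 10 bars × 4 beats = 40 beats; 5 beats/chord → 8 chords.
C: 9 bars × 6 beats = 54 beats; 6 beats/chord → 9 chords.
D: 24 bars × 5 beats = 120 beats; 8 beats/chord → 15 chords.
Total: 14 + 8 + 9 + 15 = 46.

46 chords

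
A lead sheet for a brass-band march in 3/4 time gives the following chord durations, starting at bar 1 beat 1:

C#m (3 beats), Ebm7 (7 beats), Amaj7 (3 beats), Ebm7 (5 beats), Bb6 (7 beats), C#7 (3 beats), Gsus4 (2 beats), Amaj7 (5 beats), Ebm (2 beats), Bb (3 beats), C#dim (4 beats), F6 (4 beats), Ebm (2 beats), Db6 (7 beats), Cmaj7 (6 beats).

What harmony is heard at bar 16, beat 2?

Beat 2 of bar 16 is beat (16−1)×3 + 2 = 47 overall.
Running totals: C#m ends at 3, Ebm7 ends at 10, Amaj7 ends at 13, Ebm7 ends at 18, Bb6 ends at 25, C#7 ends at 28, Gsus4 ends at 30, Amaj7 ends at 35, Ebm ends at 37, Bb ends at 40, C#dim ends at 44, F6 ends at 48.
Beat 47 falls within F6.

F6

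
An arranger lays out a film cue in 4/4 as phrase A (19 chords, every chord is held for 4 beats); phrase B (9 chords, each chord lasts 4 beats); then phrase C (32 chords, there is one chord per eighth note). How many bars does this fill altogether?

A: 19 × 4 = 76 beats = 19 bars.
B: 9 × 4 = 36 beats = 9 bars.
C: 32 × 0.5 = 16 beats = 4 bars.
Total: 19 + 9 + 4 = 32 bars.

32 bars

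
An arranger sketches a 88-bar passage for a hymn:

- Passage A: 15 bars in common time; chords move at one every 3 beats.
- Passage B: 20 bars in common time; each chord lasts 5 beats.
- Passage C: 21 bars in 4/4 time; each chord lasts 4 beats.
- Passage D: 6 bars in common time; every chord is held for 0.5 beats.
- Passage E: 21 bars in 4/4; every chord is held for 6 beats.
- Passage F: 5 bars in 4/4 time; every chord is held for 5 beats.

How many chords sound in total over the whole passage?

123 chords

A: 15·4 = 60 beats, 60/3 = 20 chords.
B: 20·4 = 80 beats, 80/5 = 16 chords.
C: 21·4 = 84 beats, 84/4 = 21 chords.
D: 6·4 = 24 beats, 24/0.5 = 48 chords.
E: 21·4 = 84 beats, 84/6 = 14 chords.
F: 5·4 = 20 beats, 20/5 = 4 chords.
Total: 20 + 16 + 21 + 48 + 14 + 4 = 123.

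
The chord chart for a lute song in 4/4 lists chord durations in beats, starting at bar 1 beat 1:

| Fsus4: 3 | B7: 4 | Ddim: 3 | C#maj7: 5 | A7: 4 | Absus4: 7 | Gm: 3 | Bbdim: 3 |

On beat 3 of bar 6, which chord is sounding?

Beat 3 of bar 6 is beat (6−1)×4 + 3 = 23 overall.
Running totals: Fsus4 ends at 3, B7 ends at 7, Ddim ends at 10, C#maj7 ends at 15, A7 ends at 19, Absus4 ends at 26.
Beat 23 falls within Absus4.

Absus4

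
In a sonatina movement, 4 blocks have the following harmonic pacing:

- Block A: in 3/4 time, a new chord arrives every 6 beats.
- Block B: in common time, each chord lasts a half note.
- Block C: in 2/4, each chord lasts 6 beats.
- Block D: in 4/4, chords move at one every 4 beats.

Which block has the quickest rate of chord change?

Block B

A: 3/6 = 0.5 chords/bar.
B: 4/2 = 2 chords/bar.
C: 2/6 = 1/3 chords/bar.
D: 4/4 = 1 chord/bar.
Fastest is B at 2 chords/bar.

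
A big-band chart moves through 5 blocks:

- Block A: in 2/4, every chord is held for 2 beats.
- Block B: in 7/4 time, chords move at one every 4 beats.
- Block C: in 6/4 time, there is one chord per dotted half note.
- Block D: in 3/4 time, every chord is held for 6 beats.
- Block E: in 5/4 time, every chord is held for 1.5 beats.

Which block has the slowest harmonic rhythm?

Block D

A: 2/2 = 1 chord/bar.
B: 7/4 = 1.75 chords/bar.
C: 6/3 = 2 chords/bar.
D: 3/6 = 0.5 chords/bar.
E: 5/1.5 = 10/3 chords/bar.
Slowest is D at 0.5 chords/bar.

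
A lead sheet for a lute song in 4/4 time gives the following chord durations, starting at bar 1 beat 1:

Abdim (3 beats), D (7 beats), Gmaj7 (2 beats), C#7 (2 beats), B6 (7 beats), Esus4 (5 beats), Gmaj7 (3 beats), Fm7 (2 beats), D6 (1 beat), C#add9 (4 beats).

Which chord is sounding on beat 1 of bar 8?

Gmaj7

Beat 1 of bar 8 is beat (8−1)×4 + 1 = 29 overall.
Running totals: Abdim ends at 3, D ends at 10, Gmaj7 ends at 12, C#7 ends at 14, B6 ends at 21, Esus4 ends at 26, Gmaj7 ends at 29.
Beat 29 falls within Gmaj7.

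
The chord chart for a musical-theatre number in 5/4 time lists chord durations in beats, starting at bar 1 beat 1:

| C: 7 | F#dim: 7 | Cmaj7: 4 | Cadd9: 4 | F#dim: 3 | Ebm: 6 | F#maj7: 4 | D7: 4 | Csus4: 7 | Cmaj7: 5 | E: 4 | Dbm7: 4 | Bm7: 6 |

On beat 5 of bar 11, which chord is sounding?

E

Beat 5 of bar 11 is beat (11−1)×5 + 5 = 55 overall.
Running totals: C ends at 7, F#dim ends at 14, Cmaj7 ends at 18, Cadd9 ends at 22, F#dim ends at 25, Ebm ends at 31, F#maj7 ends at 35, D7 ends at 39, Csus4 ends at 46, Cmaj7 ends at 51, E ends at 55.
Beat 55 falls within E.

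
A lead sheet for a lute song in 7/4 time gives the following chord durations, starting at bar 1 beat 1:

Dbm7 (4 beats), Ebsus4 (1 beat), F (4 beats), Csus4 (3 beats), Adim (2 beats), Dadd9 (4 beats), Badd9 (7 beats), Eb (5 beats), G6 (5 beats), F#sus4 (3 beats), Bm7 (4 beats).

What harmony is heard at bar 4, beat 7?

Beat 7 of bar 4 is beat (4−1)×7 + 7 = 28 overall.
Running totals: Dbm7 ends at 4, Ebsus4 ends at 5, F ends at 9, Csus4 ends at 12, Adim ends at 14, Dadd9 ends at 18, Badd9 ends at 25, Eb ends at 30.
Beat 28 falls within Eb.

Eb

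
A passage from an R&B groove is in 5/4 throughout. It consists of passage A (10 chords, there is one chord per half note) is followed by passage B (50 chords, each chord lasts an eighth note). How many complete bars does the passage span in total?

A: 10 × 2 = 20 beats = 4 bars.
B: 50 × 0.5 = 25 beats = 5 bars.
Total: 4 + 5 = 9 bars.

9 bars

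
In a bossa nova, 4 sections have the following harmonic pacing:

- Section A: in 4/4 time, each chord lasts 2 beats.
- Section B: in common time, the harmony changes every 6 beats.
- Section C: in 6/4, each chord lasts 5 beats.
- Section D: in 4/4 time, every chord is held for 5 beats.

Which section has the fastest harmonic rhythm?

Section A

A: 4 beats/bar ÷ 2 beats/chord = 2 chords/bar.
B: 4 beats/bar ÷ 6 beats/chord = 2/3 chords/bar.
C: 6 beats/bar ÷ 5 beats/chord = 1.2 chords/bar.
D: 4 beats/bar ÷ 5 beats/chord = 0.8 chords/bar.
Fastest is A at 2 chords/bar.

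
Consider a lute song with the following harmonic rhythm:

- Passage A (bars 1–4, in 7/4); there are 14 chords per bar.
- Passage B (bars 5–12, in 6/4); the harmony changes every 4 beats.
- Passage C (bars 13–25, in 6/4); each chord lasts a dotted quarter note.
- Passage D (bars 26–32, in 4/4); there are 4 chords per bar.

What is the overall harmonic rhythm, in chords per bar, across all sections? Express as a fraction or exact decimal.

A: 4 bars of 7 beats is 28 beats; at 0.5 beats each that's 56 chords.
B: 8 bars of 6 beats is 48 beats; at 4 beats each that's 12 chords.
C: 13 bars of 6 beats is 78 beats; at 1.5 beats each that's 52 chords.
D: 7 bars of 4 beats is 28 beats; at 1 beat each that's 28 chords.
Overall: 148 chords over 32 bars → 148/32 = 4.625 chords per bar.

4.625 chords per bar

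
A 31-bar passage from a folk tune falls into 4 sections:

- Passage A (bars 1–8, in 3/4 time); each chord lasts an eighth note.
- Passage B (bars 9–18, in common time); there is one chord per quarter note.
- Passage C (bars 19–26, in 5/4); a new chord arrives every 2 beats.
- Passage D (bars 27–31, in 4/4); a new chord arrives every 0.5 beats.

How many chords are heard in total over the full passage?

A: 8·3 = 24 beats, 24/0.5 = 48 chords.
B: 10·4 = 40 beats, 40/1 = 40 chords.
C: 8·5 = 40 beats, 40/2 = 20 chords.
D: 5·4 = 20 beats, 20/0.5 = 40 chords.
Total: 48 + 40 + 20 + 40 = 148.

148 chords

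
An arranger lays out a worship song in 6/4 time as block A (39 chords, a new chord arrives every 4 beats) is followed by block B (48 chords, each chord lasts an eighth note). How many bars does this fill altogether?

A: 39 × 4 = 156 beats = 26 bars.
B: 48 × 0.5 = 24 beats = 4 bars.
Total: 26 + 4 = 30 bars.

30 bars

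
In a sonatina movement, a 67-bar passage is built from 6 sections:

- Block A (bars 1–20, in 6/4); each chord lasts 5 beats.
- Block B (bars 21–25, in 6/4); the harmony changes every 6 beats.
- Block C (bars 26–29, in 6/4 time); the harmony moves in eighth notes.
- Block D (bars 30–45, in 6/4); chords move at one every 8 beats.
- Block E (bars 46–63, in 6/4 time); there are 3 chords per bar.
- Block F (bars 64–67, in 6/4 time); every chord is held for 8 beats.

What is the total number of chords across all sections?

A has 120 beats and chords last 5 each, so 24 chords.
B has 30 beats and chords last 6 each, so 5 chords.
C has 24 beats and chords last 0.5 each, so 48 chords.
D has 96 beats and chords last 8 each, so 12 chords.
E has 108 beats and chords last 2 each, so 54 chords.
F has 24 beats and chords last 8 each, so 3 chords.
Total: 24 + 5 + 48 + 12 + 54 + 3 = 146.

146 chords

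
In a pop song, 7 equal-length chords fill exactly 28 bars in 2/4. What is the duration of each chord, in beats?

28 bars × 2 beats/bar = 56 beats total.
56 beats ÷ 7 chords = 8 beats per chord.

8 beats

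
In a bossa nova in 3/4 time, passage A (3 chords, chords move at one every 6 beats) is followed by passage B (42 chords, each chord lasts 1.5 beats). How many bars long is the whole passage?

27 bars

A: 3 × 6 = 18 beats = 6 bars.
B: 42 × 1.5 = 63 beats = 21 bars.
Total: 6 + 21 = 27 bars.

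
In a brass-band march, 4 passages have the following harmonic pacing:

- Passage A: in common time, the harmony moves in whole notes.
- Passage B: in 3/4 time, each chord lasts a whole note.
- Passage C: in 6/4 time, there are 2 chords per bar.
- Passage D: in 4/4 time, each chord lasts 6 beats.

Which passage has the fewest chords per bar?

A: each chord is 4 beats in 4/4, so 1 per bar.
B: each chord is 4 beats in 3/4, so 0.75 per bar.
C: each chord is 3 beats in 6/4, so 2 per bar.
D: each chord is 6 beats in 4/4, so 2/3 per bar.
Slowest is D at 2/3 chords/bar.

Passage D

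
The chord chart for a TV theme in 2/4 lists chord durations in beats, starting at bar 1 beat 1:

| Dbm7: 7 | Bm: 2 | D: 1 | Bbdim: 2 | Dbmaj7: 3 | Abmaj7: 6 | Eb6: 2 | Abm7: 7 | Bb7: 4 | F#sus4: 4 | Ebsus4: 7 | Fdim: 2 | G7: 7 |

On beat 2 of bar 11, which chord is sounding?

Eb6

Beat 2 of bar 11 is beat (11−1)×2 + 2 = 22 overall.
Running totals: Dbm7 ends at 7, Bm ends at 9, D ends at 10, Bbdim ends at 12, Dbmaj7 ends at 15, Abmaj7 ends at 21, Eb6 ends at 23.
Beat 22 falls within Eb6.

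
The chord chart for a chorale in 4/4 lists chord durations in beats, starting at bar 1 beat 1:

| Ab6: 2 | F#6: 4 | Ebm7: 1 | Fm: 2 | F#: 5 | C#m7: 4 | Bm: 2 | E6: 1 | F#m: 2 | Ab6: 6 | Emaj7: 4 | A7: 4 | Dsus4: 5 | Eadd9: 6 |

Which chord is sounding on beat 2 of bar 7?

Beat 2 of bar 7 is beat (7−1)×4 + 2 = 26 overall.
Running totals: Ab6 ends at 2, F#6 ends at 6, Ebm7 ends at 7, Fm ends at 9, F# ends at 14, C#m7 ends at 18, Bm ends at 20, E6 ends at 21, F#m ends at 23, Ab6 ends at 29.
Beat 26 falls within Ab6.

Ab6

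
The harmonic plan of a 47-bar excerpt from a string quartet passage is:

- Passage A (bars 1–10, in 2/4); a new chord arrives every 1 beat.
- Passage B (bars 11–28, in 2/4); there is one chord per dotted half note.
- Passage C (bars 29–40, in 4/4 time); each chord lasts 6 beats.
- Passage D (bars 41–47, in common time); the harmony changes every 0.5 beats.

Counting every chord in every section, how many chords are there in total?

96 chords

A: 10·2 = 20 beats, 20/1 = 20 chords.
B: 18·2 = 36 beats, 36/3 = 12 chords.
C: 12·4 = 48 beats, 48/6 = 8 chords.
D: 7·4 = 28 beats, 28/0.5 = 56 chords.
Total: 20 + 12 + 8 + 56 = 96.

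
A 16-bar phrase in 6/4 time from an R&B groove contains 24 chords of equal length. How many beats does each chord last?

16 bars × 6 beats/bar = 96 beats total.
96 beats ÷ 24 chords = 4 beats per chord.
(That is a whole note.)

4 beats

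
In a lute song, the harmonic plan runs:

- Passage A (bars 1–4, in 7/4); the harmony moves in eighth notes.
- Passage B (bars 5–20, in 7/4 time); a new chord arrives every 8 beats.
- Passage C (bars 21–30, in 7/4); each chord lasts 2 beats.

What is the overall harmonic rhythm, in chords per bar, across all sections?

A: 4 × 7 = 28 beats ÷ 0.5 = 56 chords.
B: 16 × 7 = 112 beats ÷ 8 = 14 chords.
C: 10 × 7 = 70 beats ÷ 2 = 35 chords.
Overall: 105 chords over 30 bars → 105/30 = 3.5 chords per bar.

3.5 chords per bar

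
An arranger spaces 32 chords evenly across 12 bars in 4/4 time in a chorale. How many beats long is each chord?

12 bars × 4 beats/bar = 48 beats total.
48 beats ÷ 32 chords = 1.5 beats per chord.
(That is a dotted quarter note.)

1.5 beats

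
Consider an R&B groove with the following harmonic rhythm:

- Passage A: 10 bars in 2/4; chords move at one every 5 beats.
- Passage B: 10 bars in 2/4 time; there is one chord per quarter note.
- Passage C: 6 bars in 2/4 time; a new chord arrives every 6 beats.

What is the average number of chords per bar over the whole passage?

A: 10 × 2 = 20 beats ÷ 5 = 4 chords.
B: 10 × 2 = 20 beats ÷ 1 = 20 chords.
C: 6 × 2 = 12 beats ÷ 6 = 2 chords.
Overall: 26 chords over 26 bars → 26/26 = 1 chords per bar.

1 chords per bar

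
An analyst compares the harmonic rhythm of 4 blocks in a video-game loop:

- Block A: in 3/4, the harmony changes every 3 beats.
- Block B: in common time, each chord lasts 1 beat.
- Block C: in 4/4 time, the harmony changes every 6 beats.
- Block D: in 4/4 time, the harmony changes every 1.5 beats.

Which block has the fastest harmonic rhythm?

A: each chord is 3 beats in 3/4, so 1 per bar.
B: each chord is 1 beat in 4/4, so 4 per bar.
C: each chord is 6 beats in 4/4, so 2/3 per bar.
D: each chord is 1.5 beats in 4/4, so 8/3 per bar.
Fastest is B at 4 chords/bar.

Block B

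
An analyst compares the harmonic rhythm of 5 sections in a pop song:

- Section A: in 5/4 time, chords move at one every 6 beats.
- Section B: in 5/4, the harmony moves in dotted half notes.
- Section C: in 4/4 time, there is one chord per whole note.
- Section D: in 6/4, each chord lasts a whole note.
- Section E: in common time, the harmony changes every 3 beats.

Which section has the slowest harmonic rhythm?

A: 5/6 = 5/6 chords/bar.
B: 5/3 = 5/3 chords/bar.
C: 4/4 = 1 chord/bar.
D: 6/4 = 1.5 chords/bar.
E: 4/3 = 4/3 chords/bar.
Slowest is A at 5/6 chords/bar.

Section A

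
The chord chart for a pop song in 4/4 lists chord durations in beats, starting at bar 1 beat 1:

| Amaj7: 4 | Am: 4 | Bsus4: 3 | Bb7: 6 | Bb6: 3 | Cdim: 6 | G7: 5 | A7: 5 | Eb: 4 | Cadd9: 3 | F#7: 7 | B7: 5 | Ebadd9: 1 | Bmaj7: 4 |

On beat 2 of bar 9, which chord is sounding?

A7

Beat 2 of bar 9 is beat (9−1)×4 + 2 = 34 overall.
Running totals: Amaj7 ends at 4, Am ends at 8, Bsus4 ends at 11, Bb7 ends at 17, Bb6 ends at 20, Cdim ends at 26, G7 ends at 31, A7 ends at 36.
Beat 34 falls within A7.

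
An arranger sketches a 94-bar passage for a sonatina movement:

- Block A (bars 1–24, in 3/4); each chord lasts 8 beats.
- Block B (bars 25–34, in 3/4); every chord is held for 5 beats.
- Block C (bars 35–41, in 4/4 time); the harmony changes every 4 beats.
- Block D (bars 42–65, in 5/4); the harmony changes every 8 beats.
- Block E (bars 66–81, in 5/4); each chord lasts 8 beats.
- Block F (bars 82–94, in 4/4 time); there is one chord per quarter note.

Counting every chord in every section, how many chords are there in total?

A: 24 bars × 3 beats = 72 beats; 8 beats/chord → 9 chords.
B: 10 bars × 3 beats = 30 beats; 5 beats/chord → 6 chords.
C: 7 bars × 4 beats = 28 beats; 4 beats/chord → 7 chords.
D: 24 bars × 5 beats = 120 beats; 8 beats/chord → 15 chords.
E: 16 bars × 5 beats = 80 beats; 8 beats/chord → 10 chords.
F: 13 bars × 4 beats = 52 beats; 1 beat/chord → 52 chords.
Total: 9 + 6 + 7 + 15 + 10 + 52 = 99.

99 chords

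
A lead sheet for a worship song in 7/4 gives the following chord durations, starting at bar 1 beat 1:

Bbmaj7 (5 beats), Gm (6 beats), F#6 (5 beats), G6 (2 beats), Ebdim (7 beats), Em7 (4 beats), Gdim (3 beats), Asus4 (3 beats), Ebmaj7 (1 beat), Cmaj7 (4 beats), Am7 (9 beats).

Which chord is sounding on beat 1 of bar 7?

Am7

Beat 1 of bar 7 is beat (7−1)×7 + 1 = 43 overall.
Running totals: Bbmaj7 ends at 5, Gm ends at 11, F#6 ends at 16, G6 ends at 18, Ebdim ends at 25, Em7 ends at 29, Gdim ends at 32, Asus4 ends at 35, Ebmaj7 ends at 36, Cmaj7 ends at 40, Am7 ends at 49.
Beat 43 falls within Am7.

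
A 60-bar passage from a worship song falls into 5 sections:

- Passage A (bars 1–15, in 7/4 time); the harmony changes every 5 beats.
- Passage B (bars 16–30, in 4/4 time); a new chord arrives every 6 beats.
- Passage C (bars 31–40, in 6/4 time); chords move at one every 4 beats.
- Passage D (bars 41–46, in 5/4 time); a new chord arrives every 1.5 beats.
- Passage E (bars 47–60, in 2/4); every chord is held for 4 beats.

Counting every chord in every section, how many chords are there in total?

A: 15 bars × 7 beats = 105 beats; 5 beats/chord → 21 chords.
B: 15 bars × 4 beats = 60 beats; 6 beats/chord → 10 chords.
C: 10 bars × 6 beats = 60 beats; 4 beats/chord → 15 chords.
D: 6 bars × 5 beats = 30 beats; 1.5 beats/chord → 20 chords.
E: 14 bars × 2 beats = 28 beats; 4 beats/chord → 7 chords.
Total: 21 + 10 + 15 + 20 + 7 = 73.

73 chords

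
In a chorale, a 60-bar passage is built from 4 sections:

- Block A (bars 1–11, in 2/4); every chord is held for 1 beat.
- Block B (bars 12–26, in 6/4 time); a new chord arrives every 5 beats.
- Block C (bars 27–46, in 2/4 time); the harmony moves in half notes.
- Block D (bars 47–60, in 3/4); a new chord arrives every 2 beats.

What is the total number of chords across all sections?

A has 22 beats and chords last 1 each, so 22 chords.
B has 90 beats and chords last 5 each, so 18 chords.
C has 40 beats and chords last 2 each, so 20 chords.
D has 42 beats and chords last 2 each, so 21 chords.
Total: 22 + 18 + 20 + 21 = 81.

81 chords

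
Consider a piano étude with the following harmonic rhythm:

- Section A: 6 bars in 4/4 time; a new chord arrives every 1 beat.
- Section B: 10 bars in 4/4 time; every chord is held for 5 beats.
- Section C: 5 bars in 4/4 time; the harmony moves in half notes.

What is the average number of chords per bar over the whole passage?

A: 6 × 4 = 24 beats ÷ 1 = 24 chords.
B: 10 × 4 = 40 beats ÷ 5 = 8 chords.
C: 5 × 4 = 20 beats ÷ 2 = 10 chords.
Overall: 42 chords over 21 bars → 42/21 = 2 chords per bar.

2 chords per bar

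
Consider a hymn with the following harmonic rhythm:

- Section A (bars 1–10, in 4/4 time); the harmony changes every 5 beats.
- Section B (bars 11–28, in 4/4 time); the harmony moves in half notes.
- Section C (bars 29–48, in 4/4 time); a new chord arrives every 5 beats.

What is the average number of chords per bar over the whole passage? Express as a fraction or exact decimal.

A: 10 bars of 4 beats is 40 beats; at 5 beats each that's 8 chords.
B: 18 bars of 4 beats is 72 beats; at 2 beats each that's 36 chords.
C: 20 bars of 4 beats is 80 beats; at 5 beats each that's 16 chords.
Overall: 60 chords over 48 bars → 60/48 = 1.25 chords per bar.

1.25 chords per bar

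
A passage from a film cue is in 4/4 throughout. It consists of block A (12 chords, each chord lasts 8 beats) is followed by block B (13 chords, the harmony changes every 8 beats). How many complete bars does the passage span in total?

A: 12 × 8 = 96 beats = 24 bars.
B: 13 × 8 = 104 beats = 26 bars.
Total: 24 + 26 = 50 bars.

50 bars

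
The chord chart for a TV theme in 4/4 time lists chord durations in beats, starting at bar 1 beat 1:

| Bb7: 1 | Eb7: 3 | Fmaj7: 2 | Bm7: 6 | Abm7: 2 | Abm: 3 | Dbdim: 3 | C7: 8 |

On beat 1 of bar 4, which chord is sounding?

Beat 1 of bar 4 is beat (4−1)×4 + 1 = 13 overall.
Running totals: Bb7 ends at 1, Eb7 ends at 4, Fmaj7 ends at 6, Bm7 ends at 12, Abm7 ends at 14.
Beat 13 falls within Abm7.

Abm7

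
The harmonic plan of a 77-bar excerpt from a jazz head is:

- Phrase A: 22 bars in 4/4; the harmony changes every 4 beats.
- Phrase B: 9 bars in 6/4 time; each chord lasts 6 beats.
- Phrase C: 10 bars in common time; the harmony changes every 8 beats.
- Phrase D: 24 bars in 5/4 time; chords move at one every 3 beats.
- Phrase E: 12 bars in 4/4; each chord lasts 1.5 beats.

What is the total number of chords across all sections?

108 chords

A has 88 beats and chords last 4 each, so 22 chords.
B has 54 beats and chords last 6 each, so 9 chords.
C has 40 beats and chords last 8 each, so 5 chords.
D has 120 beats and chords last 3 each, so 40 chords.
E has 48 beats and chords last 1.5 each, so 32 chords.
Total: 22 + 9 + 5 + 40 + 32 = 108.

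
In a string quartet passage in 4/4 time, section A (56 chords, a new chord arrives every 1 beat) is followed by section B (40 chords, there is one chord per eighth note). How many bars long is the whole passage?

A: 56 × 1 = 56 beats = 14 bars.
B: 40 × 0.5 = 20 beats = 5 bars.
Total: 14 + 5 = 19 bars.

19 bars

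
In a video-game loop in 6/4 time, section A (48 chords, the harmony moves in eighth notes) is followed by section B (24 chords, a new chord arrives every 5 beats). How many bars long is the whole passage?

24 bars

A: 48 × 0.5 = 24 beats = 4 bars.
B: 24 × 5 = 120 beats = 20 bars.
Total: 4 + 20 = 24 bars.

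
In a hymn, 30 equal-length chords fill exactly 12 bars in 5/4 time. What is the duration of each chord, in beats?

12 bars × 5 beats/bar = 60 beats total.
60 beats ÷ 30 chords = 2 beats per chord.
(That is a half note.)

2 beats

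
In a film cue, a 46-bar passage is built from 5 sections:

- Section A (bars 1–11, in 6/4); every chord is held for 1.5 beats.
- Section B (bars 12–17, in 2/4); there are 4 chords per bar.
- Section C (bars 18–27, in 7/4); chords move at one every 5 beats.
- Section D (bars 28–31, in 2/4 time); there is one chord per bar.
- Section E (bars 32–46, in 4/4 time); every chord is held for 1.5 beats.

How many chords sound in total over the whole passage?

126 chords

A has 66 beats and chords last 1.5 each, so 44 chords.
B has 12 beats and chords last 0.5 each, so 24 chords.
C has 70 beats and chords last 5 each, so 14 chords.
D has 8 beats and chords last 2 each, so 4 chords.
E has 60 beats and chords last 1.5 each, so 40 chords.
Total: 44 + 24 + 14 + 4 + 40 = 126.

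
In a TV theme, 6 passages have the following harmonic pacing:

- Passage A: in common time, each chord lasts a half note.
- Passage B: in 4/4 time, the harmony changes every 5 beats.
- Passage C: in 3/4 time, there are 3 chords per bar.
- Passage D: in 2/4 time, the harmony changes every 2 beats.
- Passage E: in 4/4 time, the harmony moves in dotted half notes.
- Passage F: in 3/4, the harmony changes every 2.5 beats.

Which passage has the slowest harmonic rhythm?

A: 4 beats/bar ÷ 2 beats/chord = 2 chords/bar.
B: 4 beats/bar ÷ 5 beats/chord = 0.8 chords/bar.
C: 3 beats/bar ÷ 1 beat/chord = 3 chords/bar.
D: 2 beats/bar ÷ 2 beats/chord = 1 chord/bar.
E: 4 beats/bar ÷ 3 beats/chord = 4/3 chords/bar.
F: 3 beats/bar ÷ 2.5 beats/chord = 1.2 chords/bar.
Slowest is B at 0.8 chords/bar.

Passage B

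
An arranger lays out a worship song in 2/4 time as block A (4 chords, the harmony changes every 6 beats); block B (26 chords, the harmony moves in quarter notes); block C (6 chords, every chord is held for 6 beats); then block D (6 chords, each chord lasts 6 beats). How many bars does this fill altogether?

61 bars

A: 4 × 6 = 24 beats = 12 bars.
B: 26 × 1 = 26 beats = 13 bars.
C: 6 × 6 = 36 beats = 18 bars.
D: 6 × 6 = 36 beats = 18 bars.
Total: 12 + 13 + 18 + 18 = 61 bars.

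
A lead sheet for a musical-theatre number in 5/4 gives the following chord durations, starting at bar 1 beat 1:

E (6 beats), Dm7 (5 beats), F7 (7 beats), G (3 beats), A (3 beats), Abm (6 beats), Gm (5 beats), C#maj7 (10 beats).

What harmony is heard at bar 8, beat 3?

C#maj7

Beat 3 of bar 8 is beat (8−1)×5 + 3 = 38 overall.
Running totals: E ends at 6, Dm7 ends at 11, F7 ends at 18, G ends at 21, A ends at 24, Abm ends at 30, Gm ends at 35, C#maj7 ends at 45.
Beat 38 falls within C#maj7.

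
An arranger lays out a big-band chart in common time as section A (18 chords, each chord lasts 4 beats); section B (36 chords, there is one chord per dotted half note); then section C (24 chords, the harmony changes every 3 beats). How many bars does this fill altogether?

63 bars

A: 18 × 4 = 72 beats = 18 bars.
B: 36 × 3 = 108 beats = 27 bars.
C: 24 × 3 = 72 beats = 18 bars.
Total: 18 + 27 + 18 = 63 bars.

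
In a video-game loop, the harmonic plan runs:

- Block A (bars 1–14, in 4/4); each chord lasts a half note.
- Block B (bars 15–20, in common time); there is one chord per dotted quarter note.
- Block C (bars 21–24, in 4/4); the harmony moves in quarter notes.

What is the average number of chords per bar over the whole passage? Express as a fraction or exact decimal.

A: 14 bars of 4 beats is 56 beats; at 2 beats each that's 28 chords.
B: 6 bars of 4 beats is 24 beats; at 1.5 beats each that's 16 chords.
C: 4 bars of 4 beats is 16 beats; at 1 beat each that's 16 chords.
Overall: 60 chords over 24 bars → 60/24 = 2.5 chords per bar.

2.5 chords per bar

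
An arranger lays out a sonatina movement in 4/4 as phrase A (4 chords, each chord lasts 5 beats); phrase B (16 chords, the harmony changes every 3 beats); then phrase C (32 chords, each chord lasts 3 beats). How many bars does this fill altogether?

A: 4 × 5 = 20 beats = 5 bars.
B: 16 × 3 = 48 beats = 12 bars.
C: 32 × 3 = 96 beats = 24 bars.
Total: 5 + 12 + 24 = 41 bars.

41 bars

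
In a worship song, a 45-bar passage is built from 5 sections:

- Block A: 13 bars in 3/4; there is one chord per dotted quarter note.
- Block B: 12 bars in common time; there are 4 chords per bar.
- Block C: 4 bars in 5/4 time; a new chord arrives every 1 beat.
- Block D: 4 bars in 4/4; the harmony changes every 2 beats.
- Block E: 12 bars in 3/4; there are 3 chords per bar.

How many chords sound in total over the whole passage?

A: 13 bars × 3 beats = 39 beats; 1.5 beats/chord → 26 chords.
B: 12 bars × 4 beats = 48 beats; 1 beat/chord → 48 chords.
C: 4 bars × 5 beats = 20 beats; 1 beat/chord → 20 chords.
D: 4 bars × 4 beats = 16 beats; 2 beats/chord → 8 chords.
E: 12 bars × 3 beats = 36 beats; 1 beat/chord → 36 chords.
Total: 26 + 48 + 20 + 8 + 36 = 138.

138 chords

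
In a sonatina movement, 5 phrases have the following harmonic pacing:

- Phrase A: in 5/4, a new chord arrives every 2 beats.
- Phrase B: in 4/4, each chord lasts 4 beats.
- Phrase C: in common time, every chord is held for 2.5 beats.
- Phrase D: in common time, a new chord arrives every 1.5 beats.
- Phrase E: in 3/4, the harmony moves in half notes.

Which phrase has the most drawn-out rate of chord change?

A: 5/2 = 2.5 chords/bar.
B: 4/4 = 1 chord/bar.
C: 4/2.5 = 1.6 chords/bar.
D: 4/1.5 = 8/3 chords/bar.
E: 3/2 = 1.5 chords/bar.
Slowest is B at 1 chords/bar.

Phrase B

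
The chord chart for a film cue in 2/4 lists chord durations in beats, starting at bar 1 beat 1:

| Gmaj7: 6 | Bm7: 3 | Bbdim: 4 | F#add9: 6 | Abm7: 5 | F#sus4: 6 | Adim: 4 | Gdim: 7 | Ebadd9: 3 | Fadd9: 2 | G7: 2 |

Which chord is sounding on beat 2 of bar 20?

Gdim

Beat 2 of bar 20 is beat (20−1)×2 + 2 = 40 overall.
Running totals: Gmaj7 ends at 6, Bm7 ends at 9, Bbdim ends at 13, F#add9 ends at 19, Abm7 ends at 24, F#sus4 ends at 30, Adim ends at 34, Gdim ends at 41.
Beat 40 falls within Gdim.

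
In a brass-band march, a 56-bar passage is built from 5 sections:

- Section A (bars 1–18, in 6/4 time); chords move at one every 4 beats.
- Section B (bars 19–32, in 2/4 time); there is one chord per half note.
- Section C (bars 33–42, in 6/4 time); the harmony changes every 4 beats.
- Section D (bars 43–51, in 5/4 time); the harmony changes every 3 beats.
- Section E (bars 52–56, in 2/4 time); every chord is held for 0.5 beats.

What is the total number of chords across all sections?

A: 18·6 = 108 beats, 108/4 = 27 chords.
B: 14·2 = 28 beats, 28/2 = 14 chords.
C: 10·6 = 60 beats, 60/4 = 15 chords.
D: 9·5 = 45 beats, 45/3 = 15 chords.
E: 5·2 = 10 beats, 10/0.5 = 20 chords.
Total: 27 + 14 + 15 + 15 + 20 = 91.

91 chords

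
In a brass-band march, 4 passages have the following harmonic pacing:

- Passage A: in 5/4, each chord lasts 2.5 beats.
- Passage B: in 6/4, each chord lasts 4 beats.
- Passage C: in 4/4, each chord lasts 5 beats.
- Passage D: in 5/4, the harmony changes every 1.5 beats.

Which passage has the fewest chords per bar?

Passage C

A: each chord is 2.5 beats in 5/4, so 2 per bar.
B: each chord is 4 beats in 6/4, so 1.5 per bar.
C: each chord is 5 beats in 4/4, so 0.8 per bar.
D: each chord is 1.5 beats in 5/4, so 10/3 per bar.
Slowest is C at 0.8 chords/bar.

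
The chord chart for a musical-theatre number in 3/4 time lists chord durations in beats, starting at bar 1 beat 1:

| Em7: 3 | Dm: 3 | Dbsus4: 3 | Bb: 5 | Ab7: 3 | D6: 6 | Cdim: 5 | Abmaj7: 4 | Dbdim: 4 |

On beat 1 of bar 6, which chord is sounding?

Beat 1 of bar 6 is beat (6−1)×3 + 1 = 16 overall.
Running totals: Em7 ends at 3, Dm ends at 6, Dbsus4 ends at 9, Bb ends at 14, Ab7 ends at 17.
Beat 16 falls within Ab7.

Ab7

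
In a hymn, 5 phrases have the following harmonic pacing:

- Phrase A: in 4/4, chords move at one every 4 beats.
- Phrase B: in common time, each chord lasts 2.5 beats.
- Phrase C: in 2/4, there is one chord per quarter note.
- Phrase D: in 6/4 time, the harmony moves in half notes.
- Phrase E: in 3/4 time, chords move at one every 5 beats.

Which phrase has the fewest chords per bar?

A: 4 beats/bar ÷ 4 beats/chord = 1 chord/bar.
B: 4 beats/bar ÷ 2.5 beats/chord = 1.6 chords/bar.
C: 2 beats/bar ÷ 1 beat/chord = 2 chords/bar.
D: 6 beats/bar ÷ 2 beats/chord = 3 chords/bar.
E: 3 beats/bar ÷ 5 beats/chord = 0.6 chords/bar.
Slowest is E at 0.6 chords/bar.

Phrase E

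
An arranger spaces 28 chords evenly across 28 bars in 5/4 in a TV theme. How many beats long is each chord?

5 beats

28 bars × 5 beats/bar = 140 beats total.
140 beats ÷ 28 chords = 5 beats per chord.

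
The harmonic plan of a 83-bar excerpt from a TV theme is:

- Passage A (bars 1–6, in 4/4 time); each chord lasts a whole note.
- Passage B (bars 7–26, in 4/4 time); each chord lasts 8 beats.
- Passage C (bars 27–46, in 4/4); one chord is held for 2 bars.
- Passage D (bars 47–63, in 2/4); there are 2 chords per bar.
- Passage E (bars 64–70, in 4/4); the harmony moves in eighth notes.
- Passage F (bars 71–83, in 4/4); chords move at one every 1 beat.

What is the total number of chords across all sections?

A has 24 beats and chords last 4 each, so 6 chords.
B has 80 beats and chords last 8 each, so 10 chords.
C has 80 beats and chords last 8 each, so 10 chords.
D has 34 beats and chords last 1 each, so 34 chords.
E has 28 beats and chords last 0.5 each, so 56 chords.
F has 52 beats and chords last 1 each, so 52 chords.
Total: 6 + 10 + 10 + 34 + 56 + 52 = 168.

168 chords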